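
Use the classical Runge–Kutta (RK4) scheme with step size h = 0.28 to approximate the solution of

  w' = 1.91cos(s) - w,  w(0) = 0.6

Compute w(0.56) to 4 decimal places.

1.1136

RK4: k1 = f(s_n, w_n); k2 = f(s_n + h/2, w_n + (h/2)·k1); k3 = f(s_n + h/2, w_n + (h/2)·k2); k4 = f(s_n + h, w_n + h·k3); w_{n+1} = w_n + (h/6)·(k1 + 2k2 + 2k3 + k4).
s=0.000000, w=0.600000:
  k1 = f(0.000000, 0.600000) = 1.310000
  k2 = f(0.140000, 0.783400) = 1.107913
  k3 = f(0.140000, 0.755108) = 1.136205
  k4 = f(0.280000, 0.918137) = 0.917479
  w ← 0.600000 + (0.28/6)·(k1 + 2k2 + 2k3 + k4) = 0.913400
s=0.280000, w=0.913400:
  k1 = f(0.280000, 0.913400) = 0.922216
  k2 = f(0.420000, 1.042510) = 0.701490
  k3 = f(0.420000, 1.011609) = 0.732391
  k4 = f(0.560000, 1.118470) = 0.499788
  w ← 0.913400 + (0.28/6)·(k1 + 2k2 + 2k3 + k4) = 1.113589
w(0.56) ≈ 1.1136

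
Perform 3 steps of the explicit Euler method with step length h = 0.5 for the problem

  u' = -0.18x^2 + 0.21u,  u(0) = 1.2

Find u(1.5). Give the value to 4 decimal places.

1.5042

Euler: u_{n+1} = u_n + h·f(x_n, u_n).
x=0.000000, u=1.200000: f=0.252000 → u ← 1.200000 + 0.5·0.252000 = 1.326000
x=0.500000, u=1.326000: f=0.233460 → u ← 1.326000 + 0.5·0.233460 = 1.442730
x=1.000000, u=1.442730: f=0.122973 → u ← 1.442730 + 0.5·0.122973 = 1.504217
u(1.5) ≈ 1.5042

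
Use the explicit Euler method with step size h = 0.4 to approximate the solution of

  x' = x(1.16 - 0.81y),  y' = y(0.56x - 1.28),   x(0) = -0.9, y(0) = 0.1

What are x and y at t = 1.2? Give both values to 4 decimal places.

Euler on (x,y): x_{n+1} = x_n + h·x', y_{n+1} = y_n + h·y'.
0.000000: (-0.900000, 0.100000); f=(-0.971100, -0.178400) → (-1.288440, 0.028640)
0.400000: (-1.288440, 0.028640); f=(-1.464701, -0.057324) → (-1.874320, 0.005711)
0.800000: (-1.874320, 0.005711); f=(-2.165542, -0.013303) → (-2.740537, 0.000389)
(x(1.2), y(1.2)) ≈ (-2.7405, 0.0004)

-2.7405, 0.0004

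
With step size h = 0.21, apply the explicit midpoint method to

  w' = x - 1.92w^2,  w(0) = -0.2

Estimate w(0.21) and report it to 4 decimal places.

Midpoint: k1 = f(x_n, w_n); k2 = f(x_n + h/2, w_n + (h/2)·k1); w_{n+1} = w_n + h·k2.
x=0.000000, w=-0.200000:
  k1 = f(0.000000, -0.200000) = -0.076800
  k2 = f(0.105000, -0.208064) = 0.021882
  w ← -0.200000 + 0.21·0.021882 = -0.195405
w(0.21) ≈ -0.1954

-0.1954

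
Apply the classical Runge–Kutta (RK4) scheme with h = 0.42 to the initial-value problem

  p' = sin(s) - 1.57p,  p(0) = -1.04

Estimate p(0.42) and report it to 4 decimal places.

RK4: k1 = f(s_n, p_n); k2 = f(s_n + h/2, p_n + (h/2)·k1); k3 = f(s_n + h/2, p_n + (h/2)·k2); k4 = f(s_n + h, p_n + h·k3); p_{n+1} = p_n + (h/6)·(k1 + 2k2 + 2k3 + k4).
s=0.000000, p=-1.040000:
  k1 = f(0.000000, -1.040000) = 1.632800
  k2 = f(0.210000, -0.697112) = 1.302926
  k3 = f(0.210000, -0.766386) = 1.411685
  k4 = f(0.420000, -0.447092) = 1.109695
  p ← -1.040000 + (0.42/6)·(k1 + 2k2 + 2k3 + k4) = -0.467980
p(0.42) ≈ -0.4680

-0.4680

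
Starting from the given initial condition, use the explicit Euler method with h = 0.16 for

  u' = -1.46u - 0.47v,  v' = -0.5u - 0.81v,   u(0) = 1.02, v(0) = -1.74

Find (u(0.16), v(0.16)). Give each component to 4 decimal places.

Euler on (u,v): u_{n+1} = u_n + h·u', v_{n+1} = v_n + h·v'.
0.000000: (1.020000, -1.740000); f=(-0.671400, 0.899400) → (0.912576, -1.596096)
(u(0.16), v(0.16)) ≈ (0.9126, -1.5961)

0.9126, -1.5961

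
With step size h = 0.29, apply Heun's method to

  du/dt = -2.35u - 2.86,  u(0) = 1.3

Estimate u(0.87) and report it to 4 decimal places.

-0.7966

Heun: k1 = f(t_n, u_n); k2 = f(t_n + h, u_n + h·k1); u_{n+1} = u_n + (h/2)·(k1 + k2).
t=0.000000, u=1.300000:
  k1 = f(0.000000, 1.300000) = -5.915000
  k2 = f(0.290000, -0.415350) = -1.883927
  u ← 1.300000 + (0.29/2)·(-5.915000 + (-1.883927)) = 0.169156
t=0.290000, u=0.169156:
  k1 = f(0.290000, 0.169156) = -3.257515
  k2 = f(0.580000, -0.775524) = -1.037519
  u ← 0.169156 + (0.29/2)·(-3.257515 + (-1.037519)) = -0.453624
t=0.580000, u=-0.453624:
  k1 = f(0.580000, -0.453624) = -1.793983
  k2 = f(0.870000, -0.973879) = -0.571383
  u ← -0.453624 + (0.29/2)·(-1.793983 + (-0.571383)) = -0.796603
u(0.87) ≈ -0.7966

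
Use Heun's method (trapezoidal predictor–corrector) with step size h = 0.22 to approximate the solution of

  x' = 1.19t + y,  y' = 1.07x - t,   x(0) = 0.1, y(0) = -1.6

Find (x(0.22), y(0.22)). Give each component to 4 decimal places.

-0.2206, -1.6421

Heun on (x,y): k1 = f(t_n, state_n); k2 = f(t_n + h, state_n + h·k1); state_{n+1} = state_n + (h/2)·(k1 + k2).
0.000000: (0.100000, -1.600000)
  k1 = (-1.600000, 0.107000)
  predictor → (-0.252000, -1.576460)
  k2 = (-1.314660, -0.489640)
  → (-0.220613, -1.642090)
(x(0.22), y(0.22)) ≈ (-0.2206, -1.6421)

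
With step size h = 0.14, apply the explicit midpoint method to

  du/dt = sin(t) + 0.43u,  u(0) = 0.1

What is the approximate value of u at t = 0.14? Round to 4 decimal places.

0.1160

Midpoint: k1 = f(t_n, u_n); k2 = f(t_n + h/2, u_n + (h/2)·k1); u_{n+1} = u_n + h·k2.
t=0.000000, u=0.100000:
  k1 = f(0.000000, 0.100000) = 0.043000
  k2 = f(0.070000, 0.103010) = 0.114237
  u ← 0.100000 + 0.14·0.114237 = 0.115993
u(0.14) ≈ 0.1160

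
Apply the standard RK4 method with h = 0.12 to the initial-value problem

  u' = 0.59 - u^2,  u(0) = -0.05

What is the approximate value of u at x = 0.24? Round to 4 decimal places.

0.0911

RK4: k1 = f(x_n, u_n); k2 = f(x_n + h/2, u_n + (h/2)·k1); k3 = f(x_n + h/2, u_n + (h/2)·k2); k4 = f(x_n + h, u_n + h·k3); u_{n+1} = u_n + (h/6)·(k1 + 2k2 + 2k3 + k4).
x=0.000000, u=-0.050000:
  k1 = f(0.000000, -0.050000) = 0.587500
  k2 = f(0.060000, -0.014750) = 0.589782
  k3 = f(0.060000, -0.014613) = 0.589786
  k4 = f(0.120000, 0.020774) = 0.589568
  u ← -0.050000 + (0.12/6)·(k1 + 2k2 + 2k3 + k4) = 0.020724
x=0.120000, u=0.020724:
  k1 = f(0.120000, 0.020724) = 0.589571
  k2 = f(0.180000, 0.056098) = 0.586853
  k3 = f(0.180000, 0.055935) = 0.586871
  k4 = f(0.240000, 0.091149) = 0.581692
  u ← 0.020724 + (0.12/6)·(k1 + 2k2 + 2k3 + k4) = 0.091098
u(0.24) ≈ 0.0911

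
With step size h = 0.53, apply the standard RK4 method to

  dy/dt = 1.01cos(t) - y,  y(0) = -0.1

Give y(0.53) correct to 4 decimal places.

0.3345

RK4: k1 = f(t_n, y_n); k2 = f(t_n + h/2, y_n + (h/2)·k1); k3 = f(t_n + h/2, y_n + (h/2)·k2); k4 = f(t_n + h, y_n + h·k3); y_{n+1} = y_n + (h/6)·(k1 + 2k2 + 2k3 + k4).
t=0.000000, y=-0.100000:
  k1 = f(0.000000, -0.100000) = 1.110000
  k2 = f(0.265000, 0.194150) = 0.780593
  k3 = f(0.265000, 0.106857) = 0.867886
  k4 = f(0.530000, 0.359980) = 0.511455
  y ← -0.100000 + (0.53/6)·(k1 + 2k2 + 2k3 + k4) = 0.334460
y(0.53) ≈ 0.3345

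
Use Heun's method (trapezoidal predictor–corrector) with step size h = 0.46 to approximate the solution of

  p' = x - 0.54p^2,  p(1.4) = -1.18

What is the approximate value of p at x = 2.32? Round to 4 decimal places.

Heun: k1 = f(x_n, p_n); k2 = f(x_n + h, p_n + h·k1); p_{n+1} = p_n + (h/2)·(k1 + k2).
x=1.400000, p=-1.180000:
  k1 = f(1.400000, -1.180000) = 0.648104
  k2 = f(1.860000, -0.881872) = 1.440043
  p ← -1.180000 + (0.46/2)·(0.648104 + 1.440043) = -0.699726
x=1.860000, p=-0.699726:
  k1 = f(1.860000, -0.699726) = 1.595607
  k2 = f(2.320000, 0.034253) = 2.319366
  p ← -0.699726 + (0.46/2)·(1.595607 + 2.319366) = 0.200718
p(2.32) ≈ 0.2007

0.2007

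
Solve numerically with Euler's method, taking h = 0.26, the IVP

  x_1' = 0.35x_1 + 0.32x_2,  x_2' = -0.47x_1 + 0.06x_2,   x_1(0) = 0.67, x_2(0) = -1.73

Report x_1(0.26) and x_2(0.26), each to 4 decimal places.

0.5870, -1.8389

Euler on (x_1,x_2): x_1_{n+1} = x_1_n + h·x_1', x_2_{n+1} = x_2_n + h·x_2'.
0.000000: (0.670000, -1.730000); f=(-0.319100, -0.418700) → (0.587034, -1.838862)
(x_1(0.26), x_2(0.26)) ≈ (0.5870, -1.8389)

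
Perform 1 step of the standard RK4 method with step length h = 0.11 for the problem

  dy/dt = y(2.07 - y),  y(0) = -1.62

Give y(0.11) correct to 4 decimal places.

RK4: k1 = f(t_n, y_n); k2 = f(t_n + h/2, y_n + (h/2)·k1); k3 = f(t_n + h/2, y_n + (h/2)·k2); k4 = f(t_n + h, y_n + h·k3); y_{n+1} = y_n + (h/6)·(k1 + 2k2 + 2k3 + k4).
t=0.000000, y=-1.620000:
  k1 = f(0.000000, -1.620000) = -5.977800
  k2 = f(0.055000, -1.948779) = -7.831712
  k3 = f(0.055000, -2.050744) = -8.450592
  k4 = f(0.110000, -2.549565) = -11.777882
  y ← -1.620000 + (0.11/6)·(k1 + 2k2 + 2k3 + k4) = -2.542539
y(0.11) ≈ -2.5425

-2.5425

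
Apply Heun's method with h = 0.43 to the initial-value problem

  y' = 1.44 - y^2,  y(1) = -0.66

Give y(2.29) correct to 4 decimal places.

0.8032

Heun: k1 = f(x_n, y_n); k2 = f(x_n + h, y_n + h·k1); y_{n+1} = y_n + (h/2)·(k1 + k2).
x=1.000000, y=-0.660000:
  k1 = f(1.000000, -0.660000) = 1.004400
  k2 = f(1.430000, -0.228108) = 1.387967
  y ← -0.660000 + (0.43/2)·(1.004400 + 1.387967) = -0.145641
x=1.430000, y=-0.145641:
  k1 = f(1.430000, -0.145641) = 1.418789
  k2 = f(1.860000, 0.464438) = 1.224297
  y ← -0.145641 + (0.43/2)·(1.418789 + 1.224297) = 0.422622
x=1.860000, y=0.422622:
  k1 = f(1.860000, 0.422622) = 1.261390
  k2 = f(2.290000, 0.965020) = 0.508736
  y ← 0.422622 + (0.43/2)·(1.261390 + 0.508736) = 0.803200
y(2.29) ≈ 0.8032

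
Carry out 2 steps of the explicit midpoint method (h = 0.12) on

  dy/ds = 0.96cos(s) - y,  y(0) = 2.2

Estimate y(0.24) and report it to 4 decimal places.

Midpoint: k1 = f(s_n, y_n); k2 = f(s_n + h/2, y_n + (h/2)·k1); y_{n+1} = y_n + h·k2.
s=0.000000, y=2.200000:
  k1 = f(0.000000, 2.200000) = -1.240000
  k2 = f(0.060000, 2.125600) = -1.167327
  y ← 2.200000 + 0.12·(-1.167327) = 2.059921
s=0.120000, y=2.059921:
  k1 = f(0.120000, 2.059921) = -1.106824
  k2 = f(0.180000, 1.993511) = -1.049021
  y ← 2.059921 + 0.12·(-1.049021) = 1.934038
y(0.24) ≈ 1.9340

1.9340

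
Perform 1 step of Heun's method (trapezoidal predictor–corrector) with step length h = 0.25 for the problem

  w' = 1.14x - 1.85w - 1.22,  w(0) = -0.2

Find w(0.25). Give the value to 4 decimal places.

-0.3277

Heun: k1 = f(x_n, w_n); k2 = f(x_n + h, w_n + h·k1); w_{n+1} = w_n + (h/2)·(k1 + k2).
x=0.000000, w=-0.200000:
  k1 = f(0.000000, -0.200000) = -0.850000
  k2 = f(0.250000, -0.412500) = -0.171875
  w ← -0.200000 + (0.25/2)·(-0.850000 + (-0.171875)) = -0.327734
w(0.25) ≈ -0.3277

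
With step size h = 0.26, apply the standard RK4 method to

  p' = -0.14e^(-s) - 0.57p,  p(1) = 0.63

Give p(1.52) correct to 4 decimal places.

0.4506

RK4: k1 = f(s_n, p_n); k2 = f(s_n + h/2, p_n + (h/2)·k1); k3 = f(s_n + h/2, p_n + (h/2)·k2); k4 = f(s_n + h, p_n + h·k3); p_{n+1} = p_n + (h/6)·(k1 + 2k2 + 2k3 + k4).
s=1.000000, p=0.630000:
  k1 = f(1.000000, 0.630000) = -0.410603
  k2 = f(1.130000, 0.576622) = -0.373899
  k3 = f(1.130000, 0.581393) = -0.376619
  k4 = f(1.260000, 0.532079) = -0.342997
  p ← 0.630000 + (0.26/6)·(k1 + 2k2 + 2k3 + k4) = 0.532299
s=1.260000, p=0.532299:
  k1 = f(1.260000, 0.532299) = -0.343122
  k2 = f(1.390000, 0.487693) = -0.312856
  k3 = f(1.390000, 0.491628) = -0.315098
  k4 = f(1.520000, 0.450374) = -0.287333
  p ← 0.532299 + (0.26/6)·(k1 + 2k2 + 2k3 + k4) = 0.450557
p(1.52) ≈ 0.4506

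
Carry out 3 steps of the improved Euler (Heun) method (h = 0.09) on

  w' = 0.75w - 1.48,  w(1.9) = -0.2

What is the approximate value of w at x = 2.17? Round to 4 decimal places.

Heun: k1 = f(x_n, w_n); k2 = f(x_n + h, w_n + h·k1); w_{n+1} = w_n + (h/2)·(k1 + k2).
x=1.900000, w=-0.200000:
  k1 = f(1.900000, -0.200000) = -1.630000
  k2 = f(1.990000, -0.346700) = -1.740025
  w ← -0.200000 + (0.09/2)·(-1.630000 + (-1.740025)) = -0.351651
x=1.990000, w=-0.351651:
  k1 = f(1.990000, -0.351651) = -1.743738
  k2 = f(2.080000, -0.508588) = -1.861441
  w ← -0.351651 + (0.09/2)·(-1.743738 + (-1.861441)) = -0.513884
x=2.080000, w=-0.513884:
  k1 = f(2.080000, -0.513884) = -1.865413
  k2 = f(2.170000, -0.681771) = -1.991329
  w ← -0.513884 + (0.09/2)·(-1.865413 + (-1.991329)) = -0.687438
w(2.17) ≈ -0.6874

-0.6874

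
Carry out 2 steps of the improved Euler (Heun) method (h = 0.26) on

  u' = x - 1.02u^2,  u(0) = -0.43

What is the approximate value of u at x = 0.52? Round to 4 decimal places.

-0.4021

Heun: k1 = f(x_n, u_n); k2 = f(x_n + h, u_n + h·k1); u_{n+1} = u_n + (h/2)·(k1 + k2).
x=0.000000, u=-0.430000:
  k1 = f(0.000000, -0.430000) = -0.188598
  k2 = f(0.260000, -0.479035) = 0.025936
  u ← -0.430000 + (0.26/2)·(-0.188598 + 0.025936) = -0.451146
x=0.260000, u=-0.451146:
  k1 = f(0.260000, -0.451146) = 0.052397
  k2 = f(0.520000, -0.437523) = 0.324745
  u ← -0.451146 + (0.26/2)·(0.052397 + 0.324745) = -0.402118
u(0.52) ≈ -0.4021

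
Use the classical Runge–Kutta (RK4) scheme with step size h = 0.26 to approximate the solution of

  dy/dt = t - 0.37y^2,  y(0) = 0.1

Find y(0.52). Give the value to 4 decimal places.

0.2309

RK4: k1 = f(t_n, y_n); k2 = f(t_n + h/2, y_n + (h/2)·k1); k3 = f(t_n + h/2, y_n + (h/2)·k2); k4 = f(t_n + h, y_n + h·k3); y_{n+1} = y_n + (h/6)·(k1 + 2k2 + 2k3 + k4).
t=0.000000, y=0.100000:
  k1 = f(0.000000, 0.100000) = -0.003700
  k2 = f(0.130000, 0.099519) = 0.126336
  k3 = f(0.130000, 0.116424) = 0.124985
  k4 = f(0.260000, 0.132496) = 0.253505
  y ← 0.100000 + (0.26/6)·(k1 + 2k2 + 2k3 + k4) = 0.132606
t=0.260000, y=0.132606:
  k1 = f(0.260000, 0.132606) = 0.253494
  k2 = f(0.390000, 0.165560) = 0.379858
  k3 = f(0.390000, 0.181988) = 0.377746
  k4 = f(0.520000, 0.230820) = 0.500287
  y ← 0.132606 + (0.26/6)·(k1 + 2k2 + 2k3 + k4) = 0.230929
y(0.52) ≈ 0.2309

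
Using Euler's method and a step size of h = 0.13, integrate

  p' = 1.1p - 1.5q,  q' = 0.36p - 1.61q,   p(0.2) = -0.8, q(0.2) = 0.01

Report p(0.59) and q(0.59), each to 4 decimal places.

-1.1777, -0.1011

Euler on (p,q): p_{n+1} = p_n + h·p', q_{n+1} = q_n + h·q'.
0.200000: (-0.800000, 0.010000); f=(-0.895000, -0.304100) → (-0.916350, -0.029533)
0.330000: (-0.916350, -0.029533); f=(-0.963686, -0.282338) → (-1.041629, -0.066237)
0.460000: (-1.041629, -0.066237); f=(-1.046437, -0.268345) → (-1.177666, -0.101122)
(p(0.59), q(0.59)) ≈ (-1.1777, -0.1011)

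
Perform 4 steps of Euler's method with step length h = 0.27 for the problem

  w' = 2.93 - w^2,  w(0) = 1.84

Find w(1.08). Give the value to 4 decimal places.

Euler: w_{n+1} = w_n + h·f(t_n, w_n).
t=0.000000, w=1.840000: f=-0.455600 → w ← 1.840000 + 0.27·(-0.455600) = 1.716988
t=0.270000, w=1.716988: f=-0.018048 → w ← 1.716988 + 0.27·(-0.018048) = 1.712115
t=0.540000, w=1.712115: f=-0.001338 → w ← 1.712115 + 0.27·(-0.001338) = 1.711754
t=0.810000, w=1.711754: f=-0.000101 → w ← 1.711754 + 0.27·(-0.000101) = 1.711727
w(1.08) ≈ 1.7117

1.7117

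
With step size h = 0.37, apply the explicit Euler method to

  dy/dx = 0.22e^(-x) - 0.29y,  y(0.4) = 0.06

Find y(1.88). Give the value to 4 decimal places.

0.1482

Euler: y_{n+1} = y_n + h·f(x_n, y_n).
x=0.400000, y=0.060000: f=0.130070 → y ← 0.060000 + 0.37·0.130070 = 0.108126
x=0.770000, y=0.108126: f=0.070506 → y ← 0.108126 + 0.37·0.070506 = 0.134213
x=1.140000, y=0.134213: f=0.031438 → y ← 0.134213 + 0.37·0.031438 = 0.145846
x=1.510000, y=0.145846: f=0.006305 → y ← 0.145846 + 0.37·0.006305 = 0.148178
y(1.88) ≈ 0.1482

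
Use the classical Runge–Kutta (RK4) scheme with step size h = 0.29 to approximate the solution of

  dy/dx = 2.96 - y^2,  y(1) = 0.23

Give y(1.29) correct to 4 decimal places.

0.9634

RK4: k1 = f(x_n, y_n); k2 = f(x_n + h/2, y_n + (h/2)·k1); k3 = f(x_n + h/2, y_n + (h/2)·k2); k4 = f(x_n + h, y_n + h·k3); y_{n+1} = y_n + (h/6)·(k1 + 2k2 + 2k3 + k4).
x=1.000000, y=0.230000:
  k1 = f(1.000000, 0.230000) = 2.907100
  k2 = f(1.145000, 0.651529) = 2.535509
  k3 = f(1.145000, 0.597649) = 2.602816
  k4 = f(1.290000, 0.984817) = 1.990136
  y ← 0.230000 + (0.29/6)·(k1 + 2k2 + 2k3 + k4) = 0.963405
y(1.29) ≈ 0.9634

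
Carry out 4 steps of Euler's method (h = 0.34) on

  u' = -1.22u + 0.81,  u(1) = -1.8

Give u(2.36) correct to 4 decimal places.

0.3750

Euler: u_{n+1} = u_n + h·f(x_n, u_n).
x=1.000000, u=-1.800000: f=3.006000 → u ← -1.800000 + 0.34·3.006000 = -0.777960
x=1.340000, u=-0.777960: f=1.759111 → u ← -0.777960 + 0.34·1.759111 = -0.179862
x=1.680000, u=-0.179862: f=1.029432 → u ← -0.179862 + 0.34·1.029432 = 0.170145
x=2.020000, u=0.170145: f=0.602424 → u ← 0.170145 + 0.34·0.602424 = 0.374969
u(2.36) ≈ 0.3750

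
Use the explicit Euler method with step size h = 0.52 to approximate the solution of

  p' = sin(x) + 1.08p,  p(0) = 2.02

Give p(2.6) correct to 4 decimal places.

22.1021

Euler: p_{n+1} = p_n + h·f(x_n, p_n).
x=0.000000, p=2.020000: f=2.181600 → p ← 2.020000 + 0.52·2.181600 = 3.154432
x=0.520000, p=3.154432: f=3.903667 → p ← 3.154432 + 0.52·3.903667 = 5.184339
x=1.040000, p=5.184339: f=6.461490 → p ← 5.184339 + 0.52·6.461490 = 8.544313
x=1.560000, p=8.544313: f=10.227800 → p ← 8.544313 + 0.52·10.227800 = 13.862770
x=2.080000, p=13.862770: f=15.844924 → p ← 13.862770 + 0.52·15.844924 = 22.102130
p(2.6) ≈ 22.1021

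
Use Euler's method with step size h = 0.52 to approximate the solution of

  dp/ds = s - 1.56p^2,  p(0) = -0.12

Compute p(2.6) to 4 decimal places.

Euler: p_{n+1} = p_n + h·f(s_n, p_n).
s=0.000000, p=-0.120000: f=-0.022464 → p ← -0.120000 + 0.52·(-0.022464) = -0.131681
s=0.520000, p=-0.131681: f=0.492950 → p ← -0.131681 + 0.52·0.492950 = 0.124653
s=1.040000, p=0.124653: f=1.015760 → p ← 0.124653 + 0.52·1.015760 = 0.652848
s=1.560000, p=0.652848: f=0.895112 → p ← 0.652848 + 0.52·0.895112 = 1.118306
s=2.080000, p=1.118306: f=0.129051 → p ← 1.118306 + 0.52·0.129051 = 1.185413
p(2.6) ≈ 1.1854

1.1854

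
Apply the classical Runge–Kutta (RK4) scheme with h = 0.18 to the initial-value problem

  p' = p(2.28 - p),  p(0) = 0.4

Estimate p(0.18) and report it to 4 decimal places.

0.5537

RK4: k1 = f(x_n, p_n); k2 = f(x_n + h/2, p_n + (h/2)·k1); k3 = f(x_n + h/2, p_n + (h/2)·k2); k4 = f(x_n + h, p_n + h·k3); p_{n+1} = p_n + (h/6)·(k1 + 2k2 + 2k3 + k4).
x=0.000000, p=0.400000:
  k1 = f(0.000000, 0.400000) = 0.752000
  k2 = f(0.090000, 0.467680) = 0.847586
  k3 = f(0.090000, 0.476283) = 0.859079
  k4 = f(0.180000, 0.554634) = 0.956947
  p ← 0.400000 + (0.18/6)·(k1 + 2k2 + 2k3 + k4) = 0.553668
p(0.18) ≈ 0.5537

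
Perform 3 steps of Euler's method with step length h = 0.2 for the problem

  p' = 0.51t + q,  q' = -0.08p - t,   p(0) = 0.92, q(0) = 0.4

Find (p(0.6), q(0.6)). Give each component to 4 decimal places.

1.2041, 0.2317

Euler on (p,q): p_{n+1} = p_n + h·p', q_{n+1} = q_n + h·q'.
0.000000: (0.920000, 0.400000); f=(0.400000, -0.073600) → (1.000000, 0.385280)
0.200000: (1.000000, 0.385280); f=(0.487280, -0.280000) → (1.097456, 0.329280)
0.400000: (1.097456, 0.329280); f=(0.533280, -0.487796) → (1.204112, 0.231721)
(p(0.6), q(0.6)) ≈ (1.2041, 0.2317)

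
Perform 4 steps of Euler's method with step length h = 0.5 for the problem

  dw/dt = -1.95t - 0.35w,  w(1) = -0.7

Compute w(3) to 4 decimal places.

-5.9134

Euler: w_{n+1} = w_n + h·f(t_n, w_n).
t=1.000000, w=-0.700000: f=-1.705000 → w ← -0.700000 + 0.5·(-1.705000) = -1.552500
t=1.500000, w=-1.552500: f=-2.381625 → w ← -1.552500 + 0.5·(-2.381625) = -2.743313
t=2.000000, w=-2.743313: f=-2.939841 → w ← -2.743313 + 0.5·(-2.939841) = -4.213233
t=2.500000, w=-4.213233: f=-3.400369 → w ← -4.213233 + 0.5·(-3.400369) = -5.913417
w(3) ≈ -5.9134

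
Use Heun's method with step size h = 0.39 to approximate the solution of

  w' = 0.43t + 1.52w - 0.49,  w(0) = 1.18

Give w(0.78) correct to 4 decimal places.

3.1800

Heun: k1 = f(t_n, w_n); k2 = f(t_n + h, w_n + h·k1); w_{n+1} = w_n + (h/2)·(k1 + k2).
t=0.000000, w=1.180000:
  k1 = f(0.000000, 1.180000) = 1.303600
  k2 = f(0.390000, 1.688404) = 2.244074
  w ← 1.180000 + (0.39/2)·(1.303600 + 2.244074) = 1.871796
t=0.390000, w=1.871796:
  k1 = f(0.390000, 1.871796) = 2.522831
  k2 = f(0.780000, 2.855700) = 4.186065
  w ← 1.871796 + (0.39/2)·(2.522831 + 4.186065) = 3.180031
w(0.78) ≈ 3.1800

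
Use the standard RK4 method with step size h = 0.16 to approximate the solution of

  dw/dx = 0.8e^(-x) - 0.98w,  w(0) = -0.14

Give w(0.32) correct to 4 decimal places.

0.0842

RK4: k1 = f(x_n, w_n); k2 = f(x_n + h/2, w_n + (h/2)·k1); k3 = f(x_n + h/2, w_n + (h/2)·k2); k4 = f(x_n + h, w_n + h·k3); w_{n+1} = w_n + (h/6)·(k1 + 2k2 + 2k3 + k4).
x=0.000000, w=-0.140000:
  k1 = f(0.000000, -0.140000) = 0.937200
  k2 = f(0.080000, -0.065024) = 0.802217
  k3 = f(0.080000, -0.075823) = 0.812799
  k4 = f(0.160000, -0.009952) = 0.691468
  w ← -0.140000 + (0.16/6)·(k1 + 2k2 + 2k3 + k4) = -0.010435
x=0.160000, w=-0.010435:
  k1 = f(0.160000, -0.010435) = 0.691941
  k2 = f(0.240000, 0.044921) = 0.585280
  k3 = f(0.240000, 0.036388) = 0.593642
  k4 = f(0.320000, 0.084548) = 0.498062
  w ← -0.010435 + (0.16/6)·(k1 + 2k2 + 2k3 + k4) = 0.084175
w(0.32) ≈ 0.0842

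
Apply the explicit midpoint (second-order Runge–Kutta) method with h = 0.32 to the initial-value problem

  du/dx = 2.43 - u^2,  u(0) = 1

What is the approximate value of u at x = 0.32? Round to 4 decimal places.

Midpoint: k1 = f(x_n, u_n); k2 = f(x_n + h/2, u_n + (h/2)·k1); u_{n+1} = u_n + h·k2.
x=0.000000, u=1.000000:
  k1 = f(0.000000, 1.000000) = 1.430000
  k2 = f(0.160000, 1.228800) = 0.920051
  u ← 1.000000 + 0.32·0.920051 = 1.294416
u(0.32) ≈ 1.2944

1.2944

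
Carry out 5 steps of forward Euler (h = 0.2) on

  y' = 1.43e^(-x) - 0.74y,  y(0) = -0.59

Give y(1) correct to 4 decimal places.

0.4320

Euler: y_{n+1} = y_n + h·f(x_n, y_n).
x=0.000000, y=-0.590000: f=1.866600 → y ← -0.590000 + 0.2·1.866600 = -0.216680
x=0.200000, y=-0.216680: f=1.331128 → y ← -0.216680 + 0.2·1.331128 = 0.049546
x=0.400000, y=0.049546: f=0.921894 → y ← 0.049546 + 0.2·0.921894 = 0.233924
x=0.600000, y=0.233924: f=0.611697 → y ← 0.233924 + 0.2·0.611697 = 0.356264
x=0.800000, y=0.356264: f=0.378905 → y ← 0.356264 + 0.2·0.378905 = 0.432045
y(1) ≈ 0.4320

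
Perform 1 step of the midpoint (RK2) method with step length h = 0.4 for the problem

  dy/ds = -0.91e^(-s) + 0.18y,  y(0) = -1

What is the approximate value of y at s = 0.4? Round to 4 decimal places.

-1.3857

Midpoint: k1 = f(s_n, y_n); k2 = f(s_n + h/2, y_n + (h/2)·k1); y_{n+1} = y_n + h·k2.
s=0.000000, y=-1.000000:
  k1 = f(0.000000, -1.000000) = -1.090000
  k2 = f(0.200000, -1.218000) = -0.964285
  y ← -1.000000 + 0.4·(-0.964285) = -1.385714
y(0.4) ≈ -1.3857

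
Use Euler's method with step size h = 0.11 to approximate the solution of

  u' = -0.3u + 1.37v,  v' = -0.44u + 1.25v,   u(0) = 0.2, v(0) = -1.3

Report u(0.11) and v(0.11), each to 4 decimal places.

Euler on (u,v): u_{n+1} = u_n + h·u', v_{n+1} = v_n + h·v'.
0.000000: (0.200000, -1.300000); f=(-1.841000, -1.713000) → (-0.002510, -1.488430)
(u(0.11), v(0.11)) ≈ (-0.0025, -1.4884)

-0.0025, -1.4884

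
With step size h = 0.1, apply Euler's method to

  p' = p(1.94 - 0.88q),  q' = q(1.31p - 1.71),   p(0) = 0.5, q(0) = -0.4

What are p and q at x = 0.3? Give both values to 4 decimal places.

Euler on (p,q): p_{n+1} = p_n + h·p', q_{n+1} = q_n + h·q'.
0.000000: (0.500000, -0.400000); f=(1.146000, 0.422000) → (0.614600, -0.357800)
0.100000: (0.614600, -0.357800); f=(1.385839, 0.323764) → (0.753184, -0.325424)
0.200000: (0.753184, -0.325424); f=(1.676868, 0.235388) → (0.920871, -0.301885)
(p(0.3), q(0.3)) ≈ (0.9209, -0.3019)

0.9209, -0.3019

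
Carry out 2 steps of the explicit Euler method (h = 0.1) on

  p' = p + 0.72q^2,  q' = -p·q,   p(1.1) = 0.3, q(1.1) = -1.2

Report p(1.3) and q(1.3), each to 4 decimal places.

Euler on (p,q): p_{n+1} = p_n + h·p', q_{n+1} = q_n + h·q'.
1.100000: (0.300000, -1.200000); f=(1.336800, 0.360000) → (0.433680, -1.164000)
1.200000: (0.433680, -1.164000); f=(1.409205, 0.504804) → (0.574601, -1.113520)
(p(1.3), q(1.3)) ≈ (0.5746, -1.1135)

0.5746, -1.1135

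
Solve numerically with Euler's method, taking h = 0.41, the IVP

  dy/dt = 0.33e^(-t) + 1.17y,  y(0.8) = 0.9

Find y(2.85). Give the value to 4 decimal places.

6.9031

Euler: y_{n+1} = y_n + h·f(t_n, y_n).
t=0.800000, y=0.900000: f=1.201279 → y ← 0.900000 + 0.41·1.201279 = 1.392524
t=1.210000, y=1.392524: f=1.727658 → y ← 1.392524 + 0.41·1.727658 = 2.100864
t=1.620000, y=2.100864: f=2.523318 → y ← 2.100864 + 0.41·2.523318 = 3.135424
t=2.030000, y=3.135424: f=3.711787 → y ← 3.135424 + 0.41·3.711787 = 4.657257
t=2.440000, y=4.657257: f=5.477754 → y ← 4.657257 + 0.41·5.477754 = 6.903136
y(2.85) ≈ 6.9031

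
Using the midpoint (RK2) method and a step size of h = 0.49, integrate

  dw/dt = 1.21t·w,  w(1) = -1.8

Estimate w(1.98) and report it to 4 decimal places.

Midpoint: k1 = f(t_n, w_n); k2 = f(t_n + h/2, w_n + (h/2)·k1); w_{n+1} = w_n + h·k2.
t=1.000000, w=-1.800000:
  k1 = f(1.000000, -1.800000) = -2.178000
  k2 = f(1.245000, -2.333610) = -3.515467
  w ← -1.800000 + 0.49·(-3.515467) = -3.522579
t=1.490000, w=-3.522579:
  k1 = f(1.490000, -3.522579) = -6.350857
  k2 = f(1.735000, -5.078539) = -10.661630
  w ← -3.522579 + 0.49·(-10.661630) = -8.746778
w(1.98) ≈ -8.7468

-8.7468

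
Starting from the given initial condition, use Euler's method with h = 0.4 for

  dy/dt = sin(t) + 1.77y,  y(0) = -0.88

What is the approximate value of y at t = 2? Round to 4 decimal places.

Euler: y_{n+1} = y_n + h·f(t_n, y_n).
t=0.000000, y=-0.880000: f=-1.557600 → y ← -0.880000 + 0.4·(-1.557600) = -1.503040
t=0.400000, y=-1.503040: f=-2.270962 → y ← -1.503040 + 0.4·(-2.270962) = -2.411425
t=0.800000, y=-2.411425: f=-3.550866 → y ← -2.411425 + 0.4·(-3.550866) = -3.831771
t=1.200000, y=-3.831771: f=-5.850196 → y ← -3.831771 + 0.4·(-5.850196) = -6.171850
t=1.600000, y=-6.171850: f=-9.924601 → y ← -6.171850 + 0.4·(-9.924601) = -10.141690
y(2) ≈ -10.1417

-10.1417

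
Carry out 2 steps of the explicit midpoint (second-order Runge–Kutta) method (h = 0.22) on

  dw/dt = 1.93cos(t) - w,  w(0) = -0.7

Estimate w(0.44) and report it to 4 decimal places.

Midpoint: k1 = f(t_n, w_n); k2 = f(t_n + h/2, w_n + (h/2)·k1); w_{n+1} = w_n + h·k2.
t=0.000000, w=-0.700000:
  k1 = f(0.000000, -0.700000) = 2.630000
  k2 = f(0.110000, -0.410700) = 2.329035
  w ← -0.700000 + 0.22·2.329035 = -0.187612
t=0.220000, w=-0.187612:
  k1 = f(0.220000, -0.187612) = 2.071094
  k2 = f(0.330000, 0.040208) = 1.785654
  w ← -0.187612 + 0.22·1.785654 = 0.205232
w(0.44) ≈ 0.2052

0.2052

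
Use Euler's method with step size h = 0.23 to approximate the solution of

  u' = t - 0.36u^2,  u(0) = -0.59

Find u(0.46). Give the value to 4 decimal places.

-0.5976

Euler: u_{n+1} = u_n + h·f(t_n, u_n).
t=0.000000, u=-0.590000: f=-0.125316 → u ← -0.590000 + 0.23·(-0.125316) = -0.618823
t=0.230000, u=-0.618823: f=0.092141 → u ← -0.618823 + 0.23·0.092141 = -0.597630
u(0.46) ≈ -0.5976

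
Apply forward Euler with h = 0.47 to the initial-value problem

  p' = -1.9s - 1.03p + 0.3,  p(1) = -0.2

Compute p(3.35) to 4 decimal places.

-4.1134

Euler: p_{n+1} = p_n + h·f(s_n, p_n).
s=1.000000, p=-0.200000: f=-1.394000 → p ← -0.200000 + 0.47·(-1.394000) = -0.855180
s=1.470000, p=-0.855180: f=-1.612165 → p ← -0.855180 + 0.47·(-1.612165) = -1.612897
s=1.940000, p=-1.612897: f=-1.724716 → p ← -1.612897 + 0.47·(-1.724716) = -2.423514
s=2.410000, p=-2.423514: f=-1.782781 → p ← -2.423514 + 0.47·(-1.782781) = -3.261421
s=2.880000, p=-3.261421: f=-1.812737 → p ← -3.261421 + 0.47·(-1.812737) = -4.113407
p(3.35) ≈ -4.1134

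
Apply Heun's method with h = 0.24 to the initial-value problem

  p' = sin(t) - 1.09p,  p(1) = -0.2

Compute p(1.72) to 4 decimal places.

0.3840

Heun: k1 = f(t_n, p_n); k2 = f(t_n + h, p_n + h·k1); p_{n+1} = p_n + (h/2)·(k1 + k2).
t=1.000000, p=-0.200000:
  k1 = f(1.000000, -0.200000) = 1.059471
  k2 = f(1.240000, 0.054273) = 0.886626
  p ← -0.200000 + (0.24/2)·(1.059471 + 0.886626) = 0.033532
t=1.240000, p=0.033532:
  k1 = f(1.240000, 0.033532) = 0.909234
  k2 = f(1.480000, 0.251748) = 0.721476
  p ← 0.033532 + (0.24/2)·(0.909234 + 0.721476) = 0.229217
t=1.480000, p=0.229217:
  k1 = f(1.480000, 0.229217) = 0.746034
  k2 = f(1.720000, 0.408265) = 0.543881
  p ← 0.229217 + (0.24/2)·(0.746034 + 0.543881) = 0.384007
p(1.72) ≈ 0.3840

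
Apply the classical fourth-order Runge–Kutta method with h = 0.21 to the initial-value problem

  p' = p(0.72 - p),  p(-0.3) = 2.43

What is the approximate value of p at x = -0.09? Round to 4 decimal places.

RK4: k1 = f(x_n, p_n); k2 = f(x_n + h/2, p_n + (h/2)·k1); k3 = f(x_n + h/2, p_n + (h/2)·k2); k4 = f(x_n + h, p_n + h·k3); p_{n+1} = p_n + (h/6)·(k1 + 2k2 + 2k3 + k4).
x=-0.300000, p=2.430000:
  k1 = f(-0.300000, 2.430000) = -4.155300
  k2 = f(-0.195000, 1.993694) = -2.539354
  k3 = f(-0.195000, 2.163368) = -3.122535
  k4 = f(-0.090000, 1.774268) = -1.870553
  p ← 2.430000 + (0.21/6)·(k1 + 2k2 + 2k3 + k4) = 1.822763
p(-0.09) ≈ 1.8228

1.8228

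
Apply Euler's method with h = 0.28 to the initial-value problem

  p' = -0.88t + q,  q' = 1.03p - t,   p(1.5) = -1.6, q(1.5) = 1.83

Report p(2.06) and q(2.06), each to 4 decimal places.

-1.6302, 0.0299

Euler on (p,q): p_{n+1} = p_n + h·p', q_{n+1} = q_n + h·q'.
1.500000: (-1.600000, 1.830000); f=(0.510000, -3.148000) → (-1.457200, 0.948560)
1.780000: (-1.457200, 0.948560); f=(-0.617840, -3.280916) → (-1.630195, 0.029904)
(p(2.06), q(2.06)) ≈ (-1.6302, 0.0299)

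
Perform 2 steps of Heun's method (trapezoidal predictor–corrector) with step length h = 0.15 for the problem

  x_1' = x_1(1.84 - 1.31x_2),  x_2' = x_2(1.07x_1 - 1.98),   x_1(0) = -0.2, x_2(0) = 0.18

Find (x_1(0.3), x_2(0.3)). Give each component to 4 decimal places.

Heun on (x_1,x_2): k1 = f(t_n, state_n); k2 = f(t_n + h, state_n + h·k1); state_{n+1} = state_n + (h/2)·(k1 + k2).
0.000000: (-0.200000, 0.180000)
  k1 = (-0.320840, -0.394920)
  predictor → (-0.248126, 0.120762)
  k2 = (-0.417299, -0.271170)
  → (-0.255360, 0.130043)
0.150000: (-0.255360, 0.130043)
  k1 = (-0.426361, -0.293018)
  predictor → (-0.319315, 0.086091)
  k2 = (-0.551527, -0.199873)
  → (-0.328702, 0.093076)
(x_1(0.3), x_2(0.3)) ≈ (-0.3287, 0.0931)

-0.3287, 0.0931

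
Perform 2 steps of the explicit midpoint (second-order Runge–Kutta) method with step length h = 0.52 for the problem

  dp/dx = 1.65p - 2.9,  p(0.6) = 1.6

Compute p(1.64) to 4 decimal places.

0.9767

Midpoint: k1 = f(x_n, p_n); k2 = f(x_n + h/2, p_n + (h/2)·k1); p_{n+1} = p_n + h·k2.
x=0.600000, p=1.600000:
  k1 = f(0.600000, 1.600000) = -0.260000
  k2 = f(0.860000, 1.532400) = -0.371540
  p ← 1.600000 + 0.52·(-0.371540) = 1.406799
x=1.120000, p=1.406799:
  k1 = f(1.120000, 1.406799) = -0.578781
  k2 = f(1.380000, 1.256316) = -0.827079
  p ← 1.406799 + 0.52·(-0.827079) = 0.976718
p(1.64) ≈ 0.9767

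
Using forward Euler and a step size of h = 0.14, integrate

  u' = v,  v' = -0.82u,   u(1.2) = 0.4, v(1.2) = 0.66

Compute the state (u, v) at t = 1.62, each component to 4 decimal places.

0.6564, 0.4912

Euler on (u,v): u_{n+1} = u_n + h·u', v_{n+1} = v_n + h·v'.
1.200000: (0.400000, 0.660000); f=(0.660000, -0.328000) → (0.492400, 0.614080)
1.340000: (0.492400, 0.614080); f=(0.614080, -0.403768) → (0.578371, 0.557552)
1.480000: (0.578371, 0.557552); f=(0.557552, -0.474264) → (0.656429, 0.491155)
(u(1.62), v(1.62)) ≈ (0.6564, 0.4912)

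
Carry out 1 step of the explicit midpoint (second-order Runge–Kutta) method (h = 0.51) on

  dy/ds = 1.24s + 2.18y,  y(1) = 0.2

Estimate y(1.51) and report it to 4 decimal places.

Midpoint: k1 = f(s_n, y_n); k2 = f(s_n + h/2, y_n + (h/2)·k1); y_{n+1} = y_n + h·k2.
s=1.000000, y=0.200000:
  k1 = f(1.000000, 0.200000) = 1.676000
  k2 = f(1.255000, 0.627380) = 2.923888
  y ← 0.200000 + 0.51·2.923888 = 1.691183
y(1.51) ≈ 1.6912

1.6912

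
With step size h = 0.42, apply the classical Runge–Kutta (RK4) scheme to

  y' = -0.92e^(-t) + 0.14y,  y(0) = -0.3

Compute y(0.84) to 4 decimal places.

-0.8968

RK4: k1 = f(t_n, y_n); k2 = f(t_n + h/2, y_n + (h/2)·k1); k3 = f(t_n + h/2, y_n + (h/2)·k2); k4 = f(t_n + h, y_n + h·k3); y_{n+1} = y_n + (h/6)·(k1 + 2k2 + 2k3 + k4).
t=0.000000, y=-0.300000:
  k1 = f(0.000000, -0.300000) = -0.962000
  k2 = f(0.210000, -0.502020) = -0.816020
  k3 = f(0.210000, -0.471364) = -0.811729
  k4 = f(0.420000, -0.640926) = -0.694213
  y ← -0.300000 + (0.42/6)·(k1 + 2k2 + 2k3 + k4) = -0.643820
t=0.420000, y=-0.643820:
  k1 = f(0.420000, -0.643820) = -0.694618
  k2 = f(0.630000, -0.789689) = -0.600541
  k3 = f(0.630000, -0.769933) = -0.597775
  k4 = f(0.840000, -0.894885) = -0.522458
  y ← -0.643820 + (0.42/6)·(k1 + 2k2 + 2k3 + k4) = -0.896779
y(0.84) ≈ -0.8968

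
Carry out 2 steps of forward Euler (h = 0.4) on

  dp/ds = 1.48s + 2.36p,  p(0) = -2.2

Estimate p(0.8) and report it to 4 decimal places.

Euler: p_{n+1} = p_n + h·f(s_n, p_n).
s=0.000000, p=-2.200000: f=-5.192000 → p ← -2.200000 + 0.4·(-5.192000) = -4.276800
s=0.400000, p=-4.276800: f=-9.501248 → p ← -4.276800 + 0.4·(-9.501248) = -8.077299
p(0.8) ≈ -8.0773

-8.0773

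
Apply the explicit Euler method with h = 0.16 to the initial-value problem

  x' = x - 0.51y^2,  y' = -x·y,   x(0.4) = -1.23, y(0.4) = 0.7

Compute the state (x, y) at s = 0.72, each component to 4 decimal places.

Euler on (x,y): x_{n+1} = x_n + h·x', y_{n+1} = y_n + h·y'.
0.400000: (-1.230000, 0.700000); f=(-1.479900, 0.861000) → (-1.466784, 0.837760)
0.560000: (-1.466784, 0.837760); f=(-1.824723, 1.228813) → (-1.758740, 1.034370)
(x(0.72), y(0.72)) ≈ (-1.7587, 1.0344)

-1.7587, 1.0344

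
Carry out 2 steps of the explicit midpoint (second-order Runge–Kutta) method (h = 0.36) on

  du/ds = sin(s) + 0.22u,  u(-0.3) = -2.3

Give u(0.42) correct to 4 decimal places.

-2.6591

Midpoint: k1 = f(s_n, u_n); k2 = f(s_n + h/2, u_n + (h/2)·k1); u_{n+1} = u_n + h·k2.
s=-0.300000, u=-2.300000:
  k1 = f(-0.300000, -2.300000) = -0.801520
  k2 = f(-0.120000, -2.444274) = -0.657452
  u ← -2.300000 + 0.36·(-0.657452) = -2.536683
s=0.060000, u=-2.536683:
  k1 = f(0.060000, -2.536683) = -0.498106
  k2 = f(0.240000, -2.626342) = -0.340093
  u ← -2.536683 + 0.36·(-0.340093) = -2.659116
u(0.42) ≈ -2.6591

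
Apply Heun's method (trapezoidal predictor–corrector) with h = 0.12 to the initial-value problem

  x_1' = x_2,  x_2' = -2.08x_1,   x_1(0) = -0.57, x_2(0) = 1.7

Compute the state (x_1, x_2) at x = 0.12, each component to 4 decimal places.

-0.3575, 1.8168

Heun on (x_1,x_2): k1 = f(x_n, state_n); k2 = f(x_n + h, state_n + h·k1); state_{n+1} = state_n + (h/2)·(k1 + k2).
0.000000: (-0.570000, 1.700000)
  k1 = (1.700000, 1.185600)
  predictor → (-0.366000, 1.842272)
  k2 = (1.842272, 0.761280)
  → (-0.357464, 1.816813)
(x_1(0.12), x_2(0.12)) ≈ (-0.3575, 1.8168)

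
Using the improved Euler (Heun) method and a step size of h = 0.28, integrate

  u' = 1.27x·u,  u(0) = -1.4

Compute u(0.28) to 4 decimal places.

-1.4697

Heun: k1 = f(x_n, u_n); k2 = f(x_n + h, u_n + h·k1); u_{n+1} = u_n + (h/2)·(k1 + k2).
x=0.000000, u=-1.400000:
  k1 = f(0.000000, -1.400000) = 0.000000
  k2 = f(0.280000, -1.400000) = -0.497840
  u ← -1.400000 + (0.28/2)·(0.000000 + (-0.497840)) = -1.469698
u(0.28) ≈ -1.4697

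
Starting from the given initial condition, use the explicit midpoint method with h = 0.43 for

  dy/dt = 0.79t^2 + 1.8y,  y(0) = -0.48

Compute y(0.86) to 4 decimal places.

Midpoint: k1 = f(t_n, y_n); k2 = f(t_n + h/2, y_n + (h/2)·k1); y_{n+1} = y_n + h·k2.
t=0.000000, y=-0.480000:
  k1 = f(0.000000, -0.480000) = -0.864000
  k2 = f(0.215000, -0.665760) = -1.161850
  y ← -0.480000 + 0.43·(-1.161850) = -0.979596
t=0.430000, y=-0.979596:
  k1 = f(0.430000, -0.979596) = -1.617201
  k2 = f(0.645000, -1.327294) = -2.060469
  y ← -0.979596 + 0.43·(-2.060469) = -1.865597
y(0.86) ≈ -1.8656

-1.8656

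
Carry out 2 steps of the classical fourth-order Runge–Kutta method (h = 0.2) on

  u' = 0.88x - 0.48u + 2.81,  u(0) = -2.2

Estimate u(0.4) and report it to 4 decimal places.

-0.7269

RK4: k1 = f(x_n, u_n); k2 = f(x_n + h/2, u_n + (h/2)·k1); k3 = f(x_n + h/2, u_n + (h/2)·k2); k4 = f(x_n + h, u_n + h·k3); u_{n+1} = u_n + (h/6)·(k1 + 2k2 + 2k3 + k4).
x=0.000000, u=-2.200000:
  k1 = f(0.000000, -2.200000) = 3.866000
  k2 = f(0.100000, -1.813400) = 3.768432
  k3 = f(0.100000, -1.823157) = 3.773115
  k4 = f(0.200000, -1.445377) = 3.679781
  u ← -2.200000 + (0.2/6)·(k1 + 2k2 + 2k3 + k4) = -1.445704
x=0.200000, u=-1.445704:
  k1 = f(0.200000, -1.445704) = 3.679938
  k2 = f(0.300000, -1.077710) = 3.591301
  k3 = f(0.300000, -1.086574) = 3.595556
  k4 = f(0.400000, -0.726593) = 3.510765
  u ← -1.445704 + (0.2/6)·(k1 + 2k2 + 2k3 + k4) = -0.726890
u(0.4) ≈ -0.7269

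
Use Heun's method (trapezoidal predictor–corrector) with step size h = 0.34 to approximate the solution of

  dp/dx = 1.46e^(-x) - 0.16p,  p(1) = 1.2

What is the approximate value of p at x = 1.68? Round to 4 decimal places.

Heun: k1 = f(x_n, p_n); k2 = f(x_n + h, p_n + h·k1); p_{n+1} = p_n + (h/2)·(k1 + k2).
x=1.000000, p=1.200000:
  k1 = f(1.000000, 1.200000) = 0.345104
  k2 = f(1.340000, 1.317335) = 0.171521
  p ← 1.200000 + (0.34/2)·(0.345104 + 0.171521) = 1.287826
x=1.340000, p=1.287826:
  k1 = f(1.340000, 1.287826) = 0.176242
  k2 = f(1.680000, 1.347749) = 0.056466
  p ← 1.287826 + (0.34/2)·(0.176242 + 0.056466) = 1.327387
p(1.68) ≈ 1.3274

1.3274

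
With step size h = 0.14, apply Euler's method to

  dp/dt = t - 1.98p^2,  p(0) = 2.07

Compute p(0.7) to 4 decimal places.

0.5484

Euler: p_{n+1} = p_n + h·f(t_n, p_n).
t=0.000000, p=2.070000: f=-8.484102 → p ← 2.070000 + 0.14·(-8.484102) = 0.882226
t=0.140000, p=0.882226: f=-1.401078 → p ← 0.882226 + 0.14·(-1.401078) = 0.686075
t=0.280000, p=0.686075: f=-0.651983 → p ← 0.686075 + 0.14·(-0.651983) = 0.594797
t=0.420000, p=0.594797: f=-0.280492 → p ← 0.594797 + 0.14·(-0.280492) = 0.555528
t=0.560000, p=0.555528: f=-0.051051 → p ← 0.555528 + 0.14·(-0.051051) = 0.548381
p(0.7) ≈ 0.5484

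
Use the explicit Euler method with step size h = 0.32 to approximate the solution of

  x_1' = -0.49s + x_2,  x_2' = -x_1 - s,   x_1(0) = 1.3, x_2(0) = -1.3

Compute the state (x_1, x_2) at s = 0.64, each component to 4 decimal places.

0.2847, -2.1013

Euler on (x_1,x_2): x_1_{n+1} = x_1_n + h·x_1', x_2_{n+1} = x_2_n + h·x_2'.
0.000000: (1.300000, -1.300000); f=(-1.300000, -1.300000) → (0.884000, -1.716000)
0.320000: (0.884000, -1.716000); f=(-1.872800, -1.204000) → (0.284704, -2.101280)
(x_1(0.64), x_2(0.64)) ≈ (0.2847, -2.1013)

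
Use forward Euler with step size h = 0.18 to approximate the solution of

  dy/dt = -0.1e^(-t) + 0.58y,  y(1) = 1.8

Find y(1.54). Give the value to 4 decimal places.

2.4059

Euler: y_{n+1} = y_n + h·f(t_n, y_n).
t=1.000000, y=1.800000: f=1.007212 → y ← 1.800000 + 0.18·1.007212 = 1.981298
t=1.180000, y=1.981298: f=1.118425 → y ← 1.981298 + 0.18·1.118425 = 2.182615
t=1.360000, y=2.182615: f=1.240250 → y ← 2.182615 + 0.18·1.240250 = 2.405860
y(1.54) ≈ 2.4059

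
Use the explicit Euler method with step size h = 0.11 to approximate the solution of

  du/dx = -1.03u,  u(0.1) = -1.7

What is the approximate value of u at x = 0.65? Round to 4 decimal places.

Euler: u_{n+1} = u_n + h·f(x_n, u_n).
x=0.100000, u=-1.700000: f=1.751000 → u ← -1.700000 + 0.11·1.751000 = -1.507390
x=0.210000, u=-1.507390: f=1.552612 → u ← -1.507390 + 0.11·1.552612 = -1.336603
x=0.320000, u=-1.336603: f=1.376701 → u ← -1.336603 + 0.11·1.376701 = -1.185166
x=0.430000, u=-1.185166: f=1.220721 → u ← -1.185166 + 0.11·1.220721 = -1.050886
x=0.540000, u=-1.050886: f=1.082413 → u ← -1.050886 + 0.11·1.082413 = -0.931821
u(0.65) ≈ -0.9318

-0.9318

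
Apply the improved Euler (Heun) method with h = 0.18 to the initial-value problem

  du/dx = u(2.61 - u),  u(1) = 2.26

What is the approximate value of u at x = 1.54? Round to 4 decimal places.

2.5095

Heun: k1 = f(x_n, u_n); k2 = f(x_n + h, u_n + h·k1); u_{n+1} = u_n + (h/2)·(k1 + k2).
x=1.000000, u=2.260000:
  k1 = f(1.000000, 2.260000) = 0.791000
  k2 = f(1.180000, 2.402380) = 0.498782
  u ← 2.260000 + (0.18/2)·(0.791000 + 0.498782) = 2.376080
x=1.180000, u=2.376080:
  k1 = f(1.180000, 2.376080) = 0.555812
  k2 = f(1.360000, 2.476127) = 0.331488
  u ← 2.376080 + (0.18/2)·(0.555812 + 0.331488) = 2.455937
x=1.360000, u=2.455937:
  k1 = f(1.360000, 2.455937) = 0.378368
  k2 = f(1.540000, 2.524044) = 0.216958
  u ← 2.455937 + (0.18/2)·(0.378368 + 0.216958) = 2.509517
u(1.54) ≈ 2.5095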